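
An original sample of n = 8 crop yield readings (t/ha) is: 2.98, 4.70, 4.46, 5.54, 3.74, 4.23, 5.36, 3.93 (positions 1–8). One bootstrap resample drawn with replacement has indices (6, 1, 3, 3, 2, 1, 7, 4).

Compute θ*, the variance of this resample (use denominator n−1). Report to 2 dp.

θ* = 0.91

Resample values: 4.23, 2.98, 4.46, 4.46, 4.70, 2.98, 5.36, 5.54.
Mean = 4.3388; sum of squared deviations = 6.3501
s² = 6.3501 / 7 = 0.9072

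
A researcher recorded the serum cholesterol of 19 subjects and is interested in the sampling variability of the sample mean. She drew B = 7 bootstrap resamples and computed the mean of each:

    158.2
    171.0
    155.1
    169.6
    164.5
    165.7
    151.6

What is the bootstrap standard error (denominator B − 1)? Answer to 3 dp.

Bootstrap SE is the standard deviation of the 7 replicate means.
Mean of replicates: (158.2 + 171.0 + 155.1 + 169.6 + 164.5 + 165.7 + 151.6) / 7 = 1135.7000 / 7 = 162.2429
Sum of squared deviations: (−4.0429)² + (+8.7571)² + (−7.1429)² + (+7.3571)² + (+2.2571)² + (+3.4571)² + (−10.6429)² = 328.4971
Variance = 328.4971 / 6 = 54.7495
SE* = √54.7495

SE* = 7.399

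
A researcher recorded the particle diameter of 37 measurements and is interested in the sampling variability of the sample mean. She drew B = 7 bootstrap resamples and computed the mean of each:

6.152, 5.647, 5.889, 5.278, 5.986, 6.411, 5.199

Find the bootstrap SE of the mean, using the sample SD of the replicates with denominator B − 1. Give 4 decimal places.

SE* = 0.4466

Bootstrap SE is the standard deviation of the 7 replicate means.
Mean of replicates: (6.152 + 5.647 + 5.889 + 5.278 + 5.986 + 6.411 + 5.199) / 7 = 40.56200 / 7 = 5.79457
Sum of squared deviations: (+0.35743)² + (−0.14757)² + (+0.09443)² + (−0.51657)² + (+0.19143)² + (+0.61643)² + (−0.59557)² = 1.19663
Variance = 1.19663 / 6 = 0.19944
SE* = √0.19944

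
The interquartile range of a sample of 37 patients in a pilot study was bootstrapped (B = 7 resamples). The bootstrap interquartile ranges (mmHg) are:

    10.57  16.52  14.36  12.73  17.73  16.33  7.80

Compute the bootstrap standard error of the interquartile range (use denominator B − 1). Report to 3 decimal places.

SE* = 3.584

Bootstrap SE is the standard deviation of the 7 replicate interquartile ranges.
Mean of replicates: (10.57 + 16.52 + 14.36 + 12.73 + 17.73 + 16.33 + 7.80) / 7 = 96.0400 / 7 = 13.7200
Sum of squared deviations: (−3.1500)² + (+2.8000)² + (+0.6400)² + (−0.9900)² + (+4.0100)² + (+2.6100)² + (−5.9200)² = 77.0908
Variance = 77.0908 / 6 = 12.8485
SE* = √12.8485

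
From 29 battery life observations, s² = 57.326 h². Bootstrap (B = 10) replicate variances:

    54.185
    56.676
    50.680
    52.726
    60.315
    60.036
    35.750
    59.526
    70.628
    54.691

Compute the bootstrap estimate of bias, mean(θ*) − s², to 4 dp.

bias = −1.8047

mean(θ*) = (54.185 + 56.676 + 50.680 + 52.726 + 60.315 + 60.036 + 35.750 + 59.526 + 70.628 + 54.691) / 10 = 55.52130
bias = 55.52130 − 57.326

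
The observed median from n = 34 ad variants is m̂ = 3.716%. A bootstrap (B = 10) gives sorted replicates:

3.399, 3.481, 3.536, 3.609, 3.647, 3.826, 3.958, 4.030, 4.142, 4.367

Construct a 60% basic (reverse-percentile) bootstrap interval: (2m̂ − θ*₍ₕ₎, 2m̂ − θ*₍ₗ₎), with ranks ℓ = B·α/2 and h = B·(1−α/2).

(3.402, 3.951)

Percentile endpoints at ranks 2 and 8: θ*₍2₎ = 3.481, θ*₍8₎ = 4.030.
Basic interval reflects these around m̂:
  lower = 2 × 3.716 − 4.030 = 3.402
  upper = 2 × 3.716 − 3.481 = 3.951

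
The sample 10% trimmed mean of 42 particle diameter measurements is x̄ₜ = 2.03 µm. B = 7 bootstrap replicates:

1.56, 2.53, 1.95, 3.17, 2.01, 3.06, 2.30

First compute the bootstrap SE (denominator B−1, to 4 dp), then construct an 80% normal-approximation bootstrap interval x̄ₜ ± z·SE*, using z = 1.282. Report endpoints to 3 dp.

(1.270, 2.790)

Mean of replicates = 2.3686; sum of squared deviations = 2.1087; SE* = √(2.1087/6) = 0.5928
Margin = 1.282 × 0.5928 = 0.7600
Interval: 2.03 ± 0.7600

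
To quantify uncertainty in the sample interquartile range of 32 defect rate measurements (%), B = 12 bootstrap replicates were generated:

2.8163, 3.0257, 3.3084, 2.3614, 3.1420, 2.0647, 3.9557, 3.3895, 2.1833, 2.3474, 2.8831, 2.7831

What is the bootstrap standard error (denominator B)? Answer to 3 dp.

Bootstrap SE is the standard deviation of the 12 replicate interquartile ranges.
Mean of replicates: (2.8163 + 3.0257 + 3.3084 + 2.3614 + 3.1420 + 2.0647 + 3.9557 + 3.3895 + 2.1833 + 2.3474 + 2.8831 + 2.7831) / 12 = 34.26060 / 12 = 2.85505
Sum of squared deviations: (−0.03875)² + (+0.17065)² + (+0.45335)² + (−0.49365)² + (+0.28695)² + (−0.79035)² + (+1.10065)² + (+0.53445)² + (−0.67175)² + (−0.50765)² + (+0.02805)² + (−0.07195)² = 3.39882
Variance = 3.39882 / 12 = 0.28324
SE* = √0.28324

SE* = 0.532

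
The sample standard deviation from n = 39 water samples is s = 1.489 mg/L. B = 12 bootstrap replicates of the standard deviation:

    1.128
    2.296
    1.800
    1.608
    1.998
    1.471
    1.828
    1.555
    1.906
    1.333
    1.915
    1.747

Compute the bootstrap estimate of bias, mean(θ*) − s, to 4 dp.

bias = +0.2264

mean(θ*) = (1.128 + 2.296 + 1.800 + 1.608 + 1.998 + 1.471 + 1.828 + 1.555 + 1.906 + 1.333 + 1.915 + 1.747) / 12 = 1.71542
bias = 1.71542 − 1.489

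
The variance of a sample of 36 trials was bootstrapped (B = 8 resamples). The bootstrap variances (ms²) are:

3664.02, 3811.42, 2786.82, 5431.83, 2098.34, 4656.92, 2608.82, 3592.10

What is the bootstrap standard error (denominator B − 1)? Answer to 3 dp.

Bootstrap SE is the standard deviation of the 8 replicate variances.
Mean of replicates: (3664.02 + 3811.42 + 2786.82 + 5431.83 + 2098.34 + 4656.92 + 2608.82 + 3592.10) / 8 = 28650.2700 / 8 = 3581.2838
Sum of squared deviations: (+82.7362)² + (+230.1363)² + (−794.4637)² + (+1850.5462)² + (−1482.9437)² + (+1075.6363)² + (−972.4637)² + (+10.8162)² = 8417420.2984
Variance = 8417420.2984 / 7 = 1202488.6141
SE* = √1202488.6141

SE* = 1096.580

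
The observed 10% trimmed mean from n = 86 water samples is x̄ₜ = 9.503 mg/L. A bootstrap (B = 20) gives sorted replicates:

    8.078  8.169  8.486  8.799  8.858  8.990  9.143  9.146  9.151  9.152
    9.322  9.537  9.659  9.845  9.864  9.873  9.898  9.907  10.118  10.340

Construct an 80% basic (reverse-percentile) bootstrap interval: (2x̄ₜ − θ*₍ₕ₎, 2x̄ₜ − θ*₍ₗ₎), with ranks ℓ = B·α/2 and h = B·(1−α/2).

Percentile endpoints at ranks 2 and 18: θ*₍2₎ = 8.169, θ*₍18₎ = 9.907.
Basic interval reflects these around x̄ₜ:
  lower = 2 × 9.503 − 9.907 = 9.099
  upper = 2 × 9.503 − 8.169 = 10.837

(9.099, 10.837)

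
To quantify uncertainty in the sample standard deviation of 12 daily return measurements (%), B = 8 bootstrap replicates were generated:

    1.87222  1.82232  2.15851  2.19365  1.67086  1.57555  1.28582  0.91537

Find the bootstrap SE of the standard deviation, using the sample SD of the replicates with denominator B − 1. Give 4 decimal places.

Bootstrap SE is the standard deviation of the 8 replicate standard deviations.
Mean of replicates: (1.87222 + 1.82232 + 2.15851 + 2.19365 + 1.67086 + 1.57555 + 1.28582 + 0.91537) / 8 = 13.494300 / 8 = 1.686787
Sum of squared deviations: (+0.185433)² + (+0.135533)² + (+0.471723)² + (+0.506862)² + (−0.015927)² + (−0.111237)² + (−0.400967)² + (−0.771417)² = 1.300673
Variance = 1.300673 / 7 = 0.185810
SE* = √0.185810

SE* = 0.4311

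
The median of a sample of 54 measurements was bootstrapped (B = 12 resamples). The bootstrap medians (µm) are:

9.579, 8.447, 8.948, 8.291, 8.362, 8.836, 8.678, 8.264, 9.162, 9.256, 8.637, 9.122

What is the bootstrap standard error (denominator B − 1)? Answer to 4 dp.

Bootstrap SE is the standard deviation of the 12 replicate medians.
Mean of replicates: (9.579 + 8.447 + 8.948 + 8.291 + 8.362 + 8.836 + 8.678 + 8.264 + 9.162 + 9.256 + 8.637 + 9.122) / 12 = 105.58200 / 12 = 8.79850
Sum of squared deviations: (+0.78050)² + (−0.35150)² + (+0.14950)² + (−0.50750)² + (−0.43650)² + (+0.03750)² + (−0.12050)² + (−0.53450)² + (+0.36350)² + (+0.45750)² + (−0.16150)² + (+0.32350)² = 1.97696
Variance = 1.97696 / 11 = 0.17972
SE* = √0.17972

SE* = 0.4239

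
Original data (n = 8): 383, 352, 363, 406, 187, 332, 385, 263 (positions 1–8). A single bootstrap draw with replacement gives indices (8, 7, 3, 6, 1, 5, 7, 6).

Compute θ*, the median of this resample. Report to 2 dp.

Resample values: 263, 385, 363, 332, 383, 187, 385, 332.
Sorted: 187, 263, 332, 332, 363, 383, 385, 385
Median = average of the two middle values = 347.50

θ* = 347.50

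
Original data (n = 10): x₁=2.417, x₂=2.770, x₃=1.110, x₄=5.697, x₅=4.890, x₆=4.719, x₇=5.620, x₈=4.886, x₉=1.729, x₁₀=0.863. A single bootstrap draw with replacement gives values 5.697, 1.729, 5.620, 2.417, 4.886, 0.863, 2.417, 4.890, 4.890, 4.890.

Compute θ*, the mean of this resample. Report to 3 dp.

Mean = (5.697 + 1.729 + 5.620 + 2.417 + 4.886 + 0.863 + 2.417 + 4.890 + 4.890 + 4.890) / 10 = 38.2990 / 10 = 3.830

θ* = 3.830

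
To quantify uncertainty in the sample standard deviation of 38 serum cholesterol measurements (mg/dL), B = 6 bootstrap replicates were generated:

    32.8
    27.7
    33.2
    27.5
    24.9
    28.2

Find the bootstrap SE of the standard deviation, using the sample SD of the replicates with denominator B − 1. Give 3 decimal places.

SE* = 3.270

Bootstrap SE is the standard deviation of the 6 replicate standard deviations.
Mean of replicates: (32.8 + 27.7 + 33.2 + 27.5 + 24.9 + 28.2) / 6 = 174.3000 / 6 = 29.0500
Sum of squared deviations: (+3.7500)² + (−1.3500)² + (+4.1500)² + (−1.5500)² + (−4.1500)² + (−0.8500)² = 53.4550
Variance = 53.4550 / 5 = 10.6910
SE* = √10.6910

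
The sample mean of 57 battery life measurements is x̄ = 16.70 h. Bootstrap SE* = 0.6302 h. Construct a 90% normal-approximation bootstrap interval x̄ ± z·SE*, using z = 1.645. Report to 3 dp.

(15.663, 17.737)

Margin = 1.645 × 0.6302 = 1.0367
Interval: 16.70 ± 1.0367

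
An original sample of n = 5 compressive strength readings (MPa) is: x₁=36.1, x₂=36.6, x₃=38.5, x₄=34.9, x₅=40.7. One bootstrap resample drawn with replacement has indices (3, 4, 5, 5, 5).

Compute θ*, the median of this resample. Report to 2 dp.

θ* = 40.70

Resample values: 38.5, 34.9, 40.7, 40.7, 40.7.
Sorted: 34.9, 38.5, 40.7, 40.7, 40.7
Median = middle value = 40.70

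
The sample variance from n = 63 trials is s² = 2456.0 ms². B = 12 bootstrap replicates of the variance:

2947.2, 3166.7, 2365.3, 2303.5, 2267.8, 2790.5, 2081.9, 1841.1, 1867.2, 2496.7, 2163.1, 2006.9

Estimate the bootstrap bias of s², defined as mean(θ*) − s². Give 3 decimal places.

bias = −97.842

mean(θ*) = (2947.2 + 3166.7 + 2365.3 + 2303.5 + 2267.8 + 2790.5 + 2081.9 + 1841.1 + 1867.2 + 2496.7 + 2163.1 + 2006.9) / 12 = 2358.1583
bias = 2358.1583 − 2456.0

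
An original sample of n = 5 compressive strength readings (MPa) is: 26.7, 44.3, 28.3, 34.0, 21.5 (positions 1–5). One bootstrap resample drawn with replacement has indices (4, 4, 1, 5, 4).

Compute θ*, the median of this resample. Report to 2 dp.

Resample values: 34.0, 34.0, 26.7, 21.5, 34.0.
Sorted: 21.5, 26.7, 34.0, 34.0, 34.0
Median = middle value = 34.00

θ* = 34.00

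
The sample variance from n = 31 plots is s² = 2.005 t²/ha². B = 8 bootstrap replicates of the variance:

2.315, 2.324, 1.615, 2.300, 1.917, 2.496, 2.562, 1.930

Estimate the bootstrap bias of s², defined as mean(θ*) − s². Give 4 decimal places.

mean(θ*) = (2.315 + 2.324 + 1.615 + 2.300 + 1.917 + 2.496 + 2.562 + 1.930) / 8 = 2.18237
bias = 2.18237 − 2.005

bias = +0.1774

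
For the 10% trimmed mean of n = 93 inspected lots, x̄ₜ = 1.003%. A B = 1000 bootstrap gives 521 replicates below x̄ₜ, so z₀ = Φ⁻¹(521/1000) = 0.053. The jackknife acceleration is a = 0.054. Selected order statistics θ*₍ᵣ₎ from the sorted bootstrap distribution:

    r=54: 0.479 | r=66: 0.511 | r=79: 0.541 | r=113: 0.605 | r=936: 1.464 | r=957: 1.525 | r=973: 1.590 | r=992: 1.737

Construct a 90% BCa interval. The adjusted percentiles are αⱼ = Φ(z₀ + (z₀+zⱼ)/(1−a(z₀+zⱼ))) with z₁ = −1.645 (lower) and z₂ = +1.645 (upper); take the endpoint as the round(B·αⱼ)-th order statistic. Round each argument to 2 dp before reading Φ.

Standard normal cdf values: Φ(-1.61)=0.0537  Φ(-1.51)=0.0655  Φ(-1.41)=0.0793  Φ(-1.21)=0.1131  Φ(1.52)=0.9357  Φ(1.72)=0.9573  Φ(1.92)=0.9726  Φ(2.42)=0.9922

Lower: z₀ + z₁ = 0.053 + (-1.645) = -1.592; 1 − a(z₀+z₁) = 1 − (0.054)(-1.592) = 1.0860; argument = 0.053 + (-1.592)/1.0860 = -1.4130 → -1.41.
α₁ = Φ(-1.41) = 0.0793; rank = round(1000 × 0.0793) = 79; θ*₍79₎ = 0.541.
Upper: z₀ + z₂ = 1.698; 1 − a(z₀+z₂) = 0.9083; argument = 1.9224 → 1.92; α₂ = 0.9726; rank = 973; θ*₍973₎ = 1.590.

(0.541, 1.590)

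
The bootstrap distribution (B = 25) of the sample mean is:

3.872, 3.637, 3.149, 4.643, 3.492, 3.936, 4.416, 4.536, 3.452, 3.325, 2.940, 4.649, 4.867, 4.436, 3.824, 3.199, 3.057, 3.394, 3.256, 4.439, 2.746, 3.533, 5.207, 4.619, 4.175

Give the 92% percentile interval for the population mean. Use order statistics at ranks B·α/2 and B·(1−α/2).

(2.746, 4.867)

Sorted replicates: 2.746, 2.940, 3.057, 3.149, 3.199, 3.256, 3.325, 3.394, 3.452, 3.492, 3.533, 3.637, 3.824, 3.872, 3.936, 4.175, 4.416, 4.436, 4.439, 4.536, 4.619, 4.643, 4.649, 4.867, 5.207
α = 0.08; lower rank = 25 × 0.040 = 1; upper rank = 25 × 0.960 = 24.
The 1st smallest replicate is 2.746; the 24th is 4.867.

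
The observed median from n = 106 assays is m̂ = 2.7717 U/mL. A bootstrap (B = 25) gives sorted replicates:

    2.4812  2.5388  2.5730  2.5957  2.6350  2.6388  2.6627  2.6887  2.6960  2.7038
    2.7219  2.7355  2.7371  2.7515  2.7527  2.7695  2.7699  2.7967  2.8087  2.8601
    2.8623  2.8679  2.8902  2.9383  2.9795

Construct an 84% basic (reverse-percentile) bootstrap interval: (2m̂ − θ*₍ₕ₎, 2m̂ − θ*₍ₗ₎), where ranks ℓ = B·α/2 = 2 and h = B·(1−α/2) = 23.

(2.6532, 3.0046)

Percentile endpoints at ranks 2 and 23: θ*₍2₎ = 2.5388, θ*₍23₎ = 2.8902.
Basic interval reflects these around m̂:
  lower = 2 × 2.7717 − 2.8902 = 2.6532
  upper = 2 × 2.7717 − 2.5388 = 3.0046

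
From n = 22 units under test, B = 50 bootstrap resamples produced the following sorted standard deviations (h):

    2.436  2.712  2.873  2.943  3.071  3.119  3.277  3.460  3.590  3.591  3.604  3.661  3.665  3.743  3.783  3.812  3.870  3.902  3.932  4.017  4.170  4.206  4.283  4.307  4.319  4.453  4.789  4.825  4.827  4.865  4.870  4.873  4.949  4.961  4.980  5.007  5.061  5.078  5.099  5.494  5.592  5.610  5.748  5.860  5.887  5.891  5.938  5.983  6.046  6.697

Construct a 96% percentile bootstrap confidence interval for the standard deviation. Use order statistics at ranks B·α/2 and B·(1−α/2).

α = 0.04; lower rank = 50 × 0.020 = 1; upper rank = 50 × 0.980 = 49.
The 1st smallest replicate is 2.436; the 49th is 6.046.

(2.436, 6.046)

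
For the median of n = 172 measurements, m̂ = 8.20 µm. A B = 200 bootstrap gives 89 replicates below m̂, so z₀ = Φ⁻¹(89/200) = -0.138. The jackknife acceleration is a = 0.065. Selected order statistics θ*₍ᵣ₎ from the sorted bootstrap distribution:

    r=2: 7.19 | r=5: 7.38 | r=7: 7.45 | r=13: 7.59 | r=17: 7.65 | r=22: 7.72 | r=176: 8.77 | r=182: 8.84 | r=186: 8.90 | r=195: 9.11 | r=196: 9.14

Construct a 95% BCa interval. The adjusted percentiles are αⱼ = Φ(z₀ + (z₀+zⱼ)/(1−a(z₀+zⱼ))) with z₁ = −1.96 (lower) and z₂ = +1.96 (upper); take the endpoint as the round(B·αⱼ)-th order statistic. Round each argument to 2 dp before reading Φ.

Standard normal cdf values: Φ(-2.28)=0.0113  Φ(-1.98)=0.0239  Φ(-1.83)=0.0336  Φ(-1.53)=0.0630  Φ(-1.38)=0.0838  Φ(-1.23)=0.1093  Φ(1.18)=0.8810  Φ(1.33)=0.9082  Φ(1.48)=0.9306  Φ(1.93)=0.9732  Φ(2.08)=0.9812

(7.38, 9.11)

Lower: z₀ + z₁ = -0.138 + (-1.960) = -2.098; 1 − a(z₀+z₁) = 1 − (0.065)(-2.098) = 1.1364; argument = -0.138 + (-2.098)/1.1364 = -1.9842 → -1.98.
α₁ = Φ(-1.98) = 0.0239; rank = round(200 × 0.0239) = 5; θ*₍5₎ = 7.38.
Upper: z₀ + z₂ = 1.822; 1 − a(z₀+z₂) = 0.8816; argument = 1.9288 → 1.93; α₂ = 0.9732; rank = 195; θ*₍195₎ = 9.11.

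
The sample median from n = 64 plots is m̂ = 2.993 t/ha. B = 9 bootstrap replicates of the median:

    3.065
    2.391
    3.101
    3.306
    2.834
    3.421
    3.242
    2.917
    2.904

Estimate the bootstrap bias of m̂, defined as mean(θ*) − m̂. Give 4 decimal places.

mean(θ*) = (3.065 + 2.391 + 3.101 + 3.306 + 2.834 + 3.421 + 3.242 + 2.917 + 2.904) / 9 = 3.02011
bias = 3.02011 − 2.993

bias = +0.0271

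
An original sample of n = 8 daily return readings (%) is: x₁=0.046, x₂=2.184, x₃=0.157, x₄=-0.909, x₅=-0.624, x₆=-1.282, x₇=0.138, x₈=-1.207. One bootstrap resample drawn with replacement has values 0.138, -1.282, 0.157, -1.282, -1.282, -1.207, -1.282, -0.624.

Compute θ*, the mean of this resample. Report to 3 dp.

θ* = -0.833

Mean = (0.138 + (-1.282) + 0.157 + (-1.282) + (-1.282) + (-1.207) + (-1.282) + (-0.624)) / 8 = -6.6640 / 8 = -0.833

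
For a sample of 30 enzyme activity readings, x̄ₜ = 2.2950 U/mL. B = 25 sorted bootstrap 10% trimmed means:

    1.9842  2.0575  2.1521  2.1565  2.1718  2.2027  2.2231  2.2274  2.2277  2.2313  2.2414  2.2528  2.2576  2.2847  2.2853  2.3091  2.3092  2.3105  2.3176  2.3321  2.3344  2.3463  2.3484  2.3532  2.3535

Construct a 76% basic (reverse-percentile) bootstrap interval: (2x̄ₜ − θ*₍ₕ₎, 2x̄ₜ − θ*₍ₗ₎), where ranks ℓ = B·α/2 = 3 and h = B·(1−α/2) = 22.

Percentile endpoints at ranks 3 and 22: θ*₍3₎ = 2.1521, θ*₍22₎ = 2.3463.
Basic interval reflects these around x̄ₜ:
  lower = 2 × 2.2950 − 2.3463 = 2.2437
  upper = 2 × 2.2950 − 2.1521 = 2.4379

(2.2437, 2.4379)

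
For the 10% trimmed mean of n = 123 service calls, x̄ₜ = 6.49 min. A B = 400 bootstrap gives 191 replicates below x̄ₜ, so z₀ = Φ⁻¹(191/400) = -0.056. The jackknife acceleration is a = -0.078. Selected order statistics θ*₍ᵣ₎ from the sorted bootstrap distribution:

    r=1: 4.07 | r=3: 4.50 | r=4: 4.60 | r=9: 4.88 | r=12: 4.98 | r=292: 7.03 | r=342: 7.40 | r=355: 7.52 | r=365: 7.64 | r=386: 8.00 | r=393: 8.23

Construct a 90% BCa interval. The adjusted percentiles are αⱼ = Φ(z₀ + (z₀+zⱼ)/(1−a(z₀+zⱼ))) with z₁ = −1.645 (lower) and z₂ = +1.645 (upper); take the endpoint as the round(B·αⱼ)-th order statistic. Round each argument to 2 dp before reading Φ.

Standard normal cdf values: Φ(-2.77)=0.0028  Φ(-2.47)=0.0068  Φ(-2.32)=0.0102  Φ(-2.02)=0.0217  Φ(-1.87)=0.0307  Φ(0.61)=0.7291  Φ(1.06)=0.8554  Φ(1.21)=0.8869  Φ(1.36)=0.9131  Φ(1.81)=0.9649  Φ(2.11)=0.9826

(4.88, 7.64)

Lower: z₀ + z₁ = -0.056 + (-1.645) = -1.701; 1 − a(z₀+z₁) = 1 − (-0.078)(-1.701) = 0.8673; argument = -0.056 + (-1.701)/0.8673 = -2.0172 → -2.02.
α₁ = Φ(-2.02) = 0.0217; rank = round(400 × 0.0217) = 9; θ*₍9₎ = 4.88.
Upper: z₀ + z₂ = 1.589; 1 − a(z₀+z₂) = 1.1239; argument = 1.3578 → 1.36; α₂ = 0.9131; rank = 365; θ*₍365₎ = 7.64.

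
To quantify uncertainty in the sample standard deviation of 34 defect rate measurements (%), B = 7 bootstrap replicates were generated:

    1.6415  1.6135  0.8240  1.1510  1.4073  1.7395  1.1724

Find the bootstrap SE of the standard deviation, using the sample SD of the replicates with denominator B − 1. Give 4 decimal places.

Bootstrap SE is the standard deviation of the 7 replicate standard deviations.
Mean of replicates: (1.6415 + 1.6135 + 0.8240 + 1.1510 + 1.4073 + 1.7395 + 1.1724) / 7 = 9.54920 / 7 = 1.36417
Sum of squared deviations: (+0.27733)² + (+0.24933)² + (−0.54017)² + (−0.21317)² + (+0.04313)² + (+0.37533)² + (−0.19177)² = 0.65581
Variance = 0.65581 / 6 = 0.10930
SE* = √0.10930

SE* = 0.3306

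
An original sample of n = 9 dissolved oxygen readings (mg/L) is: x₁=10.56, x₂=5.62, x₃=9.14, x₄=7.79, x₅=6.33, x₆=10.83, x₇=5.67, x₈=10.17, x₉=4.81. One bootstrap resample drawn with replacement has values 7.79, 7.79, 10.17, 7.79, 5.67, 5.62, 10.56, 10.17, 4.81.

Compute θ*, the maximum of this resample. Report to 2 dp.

Maximum = 10.56

θ* = 10.56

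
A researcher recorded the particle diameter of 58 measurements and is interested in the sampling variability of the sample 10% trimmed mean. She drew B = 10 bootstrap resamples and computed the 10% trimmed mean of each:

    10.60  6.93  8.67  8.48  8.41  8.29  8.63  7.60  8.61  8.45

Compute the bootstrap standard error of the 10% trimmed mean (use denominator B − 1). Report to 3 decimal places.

SE* = 0.930

Bootstrap SE is the standard deviation of the 10 replicate 10% trimmed means.
Mean of replicates: (10.60 + 6.93 + 8.67 + 8.48 + 8.41 + 8.29 + 8.63 + 7.60 + 8.61 + 8.45) / 10 = 84.6700 / 10 = 8.4670
Sum of squared deviations: (+2.1330)² + (−1.5370)² + (+0.2030)² + (+0.0130)² + (−0.0570)² + (−0.1770)² + (+0.1630)² + (−0.8670)² + (+0.1430)² + (−0.0170)² = 7.7870
Variance = 7.7870 / 9 = 0.8652
SE* = √0.8652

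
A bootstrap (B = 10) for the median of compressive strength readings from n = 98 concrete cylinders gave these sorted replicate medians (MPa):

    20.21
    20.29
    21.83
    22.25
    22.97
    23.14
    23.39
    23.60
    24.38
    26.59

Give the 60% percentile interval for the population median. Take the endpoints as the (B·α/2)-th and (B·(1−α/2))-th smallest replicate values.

(20.29, 23.60)

α = 0.40; lower rank = 10 × 0.200 = 2; upper rank = 10 × 0.800 = 8.
The 2nd smallest replicate is 20.29; the 8th is 23.60.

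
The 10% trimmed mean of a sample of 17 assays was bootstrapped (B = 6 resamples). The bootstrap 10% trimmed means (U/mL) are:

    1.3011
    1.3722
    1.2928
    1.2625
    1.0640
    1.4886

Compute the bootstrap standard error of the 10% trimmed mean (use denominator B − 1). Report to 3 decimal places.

SE* = 0.140

Bootstrap SE is the standard deviation of the 6 replicate 10% trimmed means.
Mean of replicates: (1.3011 + 1.3722 + 1.2928 + 1.2625 + 1.0640 + 1.4886) / 6 = 7.78120 / 6 = 1.29687
Sum of squared deviations: (+0.00423)² + (+0.07533)² + (−0.00407)² + (−0.03437)² + (−0.23287)² + (+0.19173)² = 0.09788
Variance = 0.09788 / 5 = 0.01958
SE* = √0.01958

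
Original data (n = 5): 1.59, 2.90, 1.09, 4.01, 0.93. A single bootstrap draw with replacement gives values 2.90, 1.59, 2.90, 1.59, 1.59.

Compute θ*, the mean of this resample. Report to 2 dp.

θ* = 2.11

Mean = (2.90 + 1.59 + 2.90 + 1.59 + 1.59) / 5 = 10.570 / 5 = 2.11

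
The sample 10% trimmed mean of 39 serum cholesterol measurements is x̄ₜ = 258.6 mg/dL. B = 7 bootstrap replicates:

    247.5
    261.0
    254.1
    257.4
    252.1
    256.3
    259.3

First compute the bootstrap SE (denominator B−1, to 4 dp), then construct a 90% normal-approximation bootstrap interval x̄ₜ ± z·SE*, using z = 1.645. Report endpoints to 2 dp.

(251.05, 266.15)

Mean of replicates = 255.3857; sum of squared deviations = 126.3686; SE* = √(126.3686/6) = 4.5893
Margin = 1.645 × 4.5893 = 7.549
Interval: 258.6 ± 7.549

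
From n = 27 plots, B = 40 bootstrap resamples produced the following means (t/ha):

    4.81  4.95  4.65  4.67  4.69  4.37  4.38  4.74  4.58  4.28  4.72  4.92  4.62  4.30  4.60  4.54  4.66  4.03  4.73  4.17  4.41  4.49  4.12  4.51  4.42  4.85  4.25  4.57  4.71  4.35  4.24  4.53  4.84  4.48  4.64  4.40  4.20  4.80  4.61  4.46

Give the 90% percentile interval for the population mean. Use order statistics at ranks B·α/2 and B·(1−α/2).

Sorted replicates: 4.03, 4.12, 4.17, 4.20, 4.24, 4.25, 4.28, 4.30, 4.35, 4.37, 4.38, 4.40, 4.41, 4.42, 4.46, 4.48, 4.49, 4.51, 4.53, 4.54, 4.57, 4.58, 4.60, 4.61, 4.62, 4.64, 4.65, 4.66, 4.67, 4.69, 4.71, 4.72, 4.73, 4.74, 4.80, 4.81, 4.84, 4.85, 4.92, 4.95
α = 0.10; lower rank = 40 × 0.050 = 2; upper rank = 40 × 0.950 = 38.
The 2nd smallest replicate is 4.12; the 38th is 4.85.

(4.12, 4.85)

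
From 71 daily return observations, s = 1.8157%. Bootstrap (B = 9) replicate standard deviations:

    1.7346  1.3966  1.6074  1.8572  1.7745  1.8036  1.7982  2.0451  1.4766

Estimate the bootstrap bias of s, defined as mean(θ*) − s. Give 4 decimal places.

bias = −0.0942

mean(θ*) = (1.7346 + 1.3966 + 1.6074 + 1.8572 + 1.7745 + 1.8036 + 1.7982 + 2.0451 + 1.4766) / 9 = 1.72153
bias = 1.72153 − 1.8157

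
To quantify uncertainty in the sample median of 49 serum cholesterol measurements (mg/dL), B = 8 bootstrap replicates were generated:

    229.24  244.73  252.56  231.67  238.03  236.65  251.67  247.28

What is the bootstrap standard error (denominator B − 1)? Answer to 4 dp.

SE* = 8.8809

Bootstrap SE is the standard deviation of the 8 replicate medians.
Mean of replicates: (229.24 + 244.73 + 252.56 + 231.67 + 238.03 + 236.65 + 251.67 + 247.28) / 8 = 1931.83000 / 8 = 241.47875
Sum of squared deviations: (−12.23875)² + (+3.25125)² + (+11.08125)² + (−9.80875)² + (−3.44875)² + (−4.82875)² + (+10.19125)² + (+5.80125)² = 552.09009
Variance = 552.09009 / 7 = 78.87001
SE* = √78.87001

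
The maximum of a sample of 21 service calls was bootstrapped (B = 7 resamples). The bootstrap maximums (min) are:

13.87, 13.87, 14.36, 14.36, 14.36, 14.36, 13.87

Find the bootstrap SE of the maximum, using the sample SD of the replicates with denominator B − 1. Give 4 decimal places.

Bootstrap SE is the standard deviation of the 7 replicate maximums.
Mean of replicates: (13.87 + 13.87 + 14.36 + 14.36 + 14.36 + 14.36 + 13.87) / 7 = 99.05000 / 7 = 14.15000
Sum of squared deviations: (−0.28000)² + (−0.28000)² + (+0.21000)² + (+0.21000)² + (+0.21000)² + (+0.21000)² + (−0.28000)² = 0.41160
Variance = 0.41160 / 6 = 0.06860
SE* = √0.06860

SE* = 0.2619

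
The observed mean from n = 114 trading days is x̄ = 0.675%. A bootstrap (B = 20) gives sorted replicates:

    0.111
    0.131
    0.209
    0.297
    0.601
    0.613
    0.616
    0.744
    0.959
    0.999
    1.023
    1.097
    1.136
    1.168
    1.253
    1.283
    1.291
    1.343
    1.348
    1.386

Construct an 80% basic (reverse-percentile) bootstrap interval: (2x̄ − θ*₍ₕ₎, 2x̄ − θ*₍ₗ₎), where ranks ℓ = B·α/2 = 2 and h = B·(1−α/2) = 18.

Percentile endpoints at ranks 2 and 18: θ*₍2₎ = 0.131, θ*₍18₎ = 1.343.
Basic interval reflects these around x̄:
  lower = 2 × 0.675 − 1.343 = 0.007
  upper = 2 × 0.675 − 0.131 = 1.219

(0.007, 1.219)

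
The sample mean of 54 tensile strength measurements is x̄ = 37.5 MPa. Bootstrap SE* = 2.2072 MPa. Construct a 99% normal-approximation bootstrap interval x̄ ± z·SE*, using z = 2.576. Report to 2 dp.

(31.81, 43.19)

Margin = 2.576 × 2.2072 = 5.686
Interval: 37.5 ± 5.686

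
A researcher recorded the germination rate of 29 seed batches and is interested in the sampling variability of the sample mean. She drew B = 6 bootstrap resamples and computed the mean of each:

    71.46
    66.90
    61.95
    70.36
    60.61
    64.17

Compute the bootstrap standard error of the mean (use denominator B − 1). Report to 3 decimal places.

SE* = 4.436

Bootstrap SE is the standard deviation of the 6 replicate means.
Mean of replicates: (71.46 + 66.90 + 61.95 + 70.36 + 60.61 + 64.17) / 6 = 395.4500 / 6 = 65.9083
Sum of squared deviations: (+5.5517)² + (+0.9917)² + (−3.9583)² + (+4.4517)² + (−5.2983)² + (−1.7383)² = 98.3843
Variance = 98.3843 / 5 = 19.6769
SE* = √19.6769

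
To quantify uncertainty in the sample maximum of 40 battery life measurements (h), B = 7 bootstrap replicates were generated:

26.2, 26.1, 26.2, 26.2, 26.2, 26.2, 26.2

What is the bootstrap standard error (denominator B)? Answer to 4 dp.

Bootstrap SE is the standard deviation of the 7 replicate maximums.
Mean of replicates: (26.2 + 26.1 + 26.2 + 26.2 + 26.2 + 26.2 + 26.2) / 7 = 183.300000 / 7 = 26.185714
Sum of squared deviations: (+0.014286)² + (−0.085714)² + (+0.014286)² + (+0.014286)² + (+0.014286)² + (+0.014286)² + (+0.014286)² = 0.008571
Variance = 0.008571 / 7 = 0.001224
SE* = √0.001224

SE* = 0.0350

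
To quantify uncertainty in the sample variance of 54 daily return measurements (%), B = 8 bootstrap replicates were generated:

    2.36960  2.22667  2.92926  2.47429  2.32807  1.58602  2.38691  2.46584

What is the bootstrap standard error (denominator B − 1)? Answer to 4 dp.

SE* = 0.3714

Bootstrap SE is the standard deviation of the 8 replicate variances.
Mean of replicates: (2.36960 + 2.22667 + 2.92926 + 2.47429 + 2.32807 + 1.58602 + 2.38691 + 2.46584) / 8 = 18.766660 / 8 = 2.345833
Sum of squared deviations: (+0.023767)² + (−0.119163)² + (+0.583427)² + (+0.128457)² + (−0.017763)² + (−0.759813)² + (+0.041077)² + (+0.120007)² = 0.965373
Variance = 0.965373 / 7 = 0.137910
SE* = √0.137910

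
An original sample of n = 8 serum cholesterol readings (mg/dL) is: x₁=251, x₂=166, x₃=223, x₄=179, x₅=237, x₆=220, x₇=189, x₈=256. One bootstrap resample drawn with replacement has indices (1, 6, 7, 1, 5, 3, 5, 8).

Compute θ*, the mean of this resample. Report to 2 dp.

θ* = 233.00

Resample values: 251, 220, 189, 251, 237, 223, 237, 256.
Mean = (251 + 220 + 189 + 251 + 237 + 223 + 237 + 256) / 8 = 1864.0 / 8 = 233.00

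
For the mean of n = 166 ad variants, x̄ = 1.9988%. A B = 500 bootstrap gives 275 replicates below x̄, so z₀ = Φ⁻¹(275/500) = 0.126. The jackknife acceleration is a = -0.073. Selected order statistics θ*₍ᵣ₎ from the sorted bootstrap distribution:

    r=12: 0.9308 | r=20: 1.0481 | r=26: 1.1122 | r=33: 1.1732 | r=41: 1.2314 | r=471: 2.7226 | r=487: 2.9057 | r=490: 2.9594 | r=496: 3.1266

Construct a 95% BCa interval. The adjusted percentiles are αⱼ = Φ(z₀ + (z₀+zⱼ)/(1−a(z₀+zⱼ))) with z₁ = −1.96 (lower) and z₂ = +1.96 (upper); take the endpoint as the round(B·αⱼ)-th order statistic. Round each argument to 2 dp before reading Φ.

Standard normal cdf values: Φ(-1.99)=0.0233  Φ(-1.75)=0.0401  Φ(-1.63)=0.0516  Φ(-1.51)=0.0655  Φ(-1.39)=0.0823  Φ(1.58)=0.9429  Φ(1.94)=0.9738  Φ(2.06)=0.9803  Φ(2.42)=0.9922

(0.9308, 2.9057)

Lower: z₀ + z₁ = 0.126 + (-1.960) = -1.834; 1 − a(z₀+z₁) = 1 − (-0.073)(-1.834) = 0.8661; argument = 0.126 + (-1.834)/0.8661 = -1.9915 → -1.99.
α₁ = Φ(-1.99) = 0.0233; rank = round(500 × 0.0233) = 12; θ*₍12₎ = 0.9308.
Upper: z₀ + z₂ = 2.086; 1 − a(z₀+z₂) = 1.1523; argument = 1.9363 → 1.94; α₂ = 0.9738; rank = 487; θ*₍487₎ = 2.9057.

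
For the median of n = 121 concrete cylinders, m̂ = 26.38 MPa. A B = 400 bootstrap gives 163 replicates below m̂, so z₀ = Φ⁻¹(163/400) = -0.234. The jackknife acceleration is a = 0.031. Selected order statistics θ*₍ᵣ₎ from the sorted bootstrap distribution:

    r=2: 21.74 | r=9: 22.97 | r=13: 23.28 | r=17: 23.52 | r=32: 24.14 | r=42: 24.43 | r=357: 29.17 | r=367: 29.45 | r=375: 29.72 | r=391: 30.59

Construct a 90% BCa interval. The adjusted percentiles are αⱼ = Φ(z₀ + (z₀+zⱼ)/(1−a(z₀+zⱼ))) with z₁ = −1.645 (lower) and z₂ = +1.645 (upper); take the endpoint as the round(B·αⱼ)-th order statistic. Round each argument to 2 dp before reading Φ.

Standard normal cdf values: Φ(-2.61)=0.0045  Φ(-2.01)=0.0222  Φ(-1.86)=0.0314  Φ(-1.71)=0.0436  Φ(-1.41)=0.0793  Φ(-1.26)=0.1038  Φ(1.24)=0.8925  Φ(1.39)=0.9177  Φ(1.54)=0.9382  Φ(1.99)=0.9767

Lower: z₀ + z₁ = -0.234 + (-1.645) = -1.879; 1 − a(z₀+z₁) = 1 − (0.031)(-1.879) = 1.0582; argument = -0.234 + (-1.879)/1.0582 = -2.0096 → -2.01.
α₁ = Φ(-2.01) = 0.0222; rank = round(400 × 0.0222) = 9; θ*₍9₎ = 22.97.
Upper: z₀ + z₂ = 1.411; 1 − a(z₀+z₂) = 0.9563; argument = 1.2415 → 1.24; α₂ = 0.8925; rank = 357; θ*₍357₎ = 29.17.

(22.97, 29.17)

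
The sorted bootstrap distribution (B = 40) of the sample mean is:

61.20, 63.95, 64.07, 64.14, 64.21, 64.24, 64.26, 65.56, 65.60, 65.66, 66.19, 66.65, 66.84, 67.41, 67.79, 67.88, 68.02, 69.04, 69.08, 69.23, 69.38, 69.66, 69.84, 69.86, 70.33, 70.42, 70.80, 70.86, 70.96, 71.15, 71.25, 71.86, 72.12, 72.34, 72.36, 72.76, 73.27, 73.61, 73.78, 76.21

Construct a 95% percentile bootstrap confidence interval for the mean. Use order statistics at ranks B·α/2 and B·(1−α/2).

(61.20, 73.78)

α = 0.05; lower rank = 40 × 0.025 = 1; upper rank = 40 × 0.975 = 39.
The 1st smallest replicate is 61.20; the 39th is 73.78.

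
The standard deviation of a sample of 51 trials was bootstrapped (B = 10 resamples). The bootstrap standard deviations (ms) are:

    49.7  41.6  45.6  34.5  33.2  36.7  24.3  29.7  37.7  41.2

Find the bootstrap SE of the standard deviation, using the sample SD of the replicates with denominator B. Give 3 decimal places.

SE* = 7.128

Bootstrap SE is the standard deviation of the 10 replicate standard deviations.
Mean of replicates: (49.7 + 41.6 + 45.6 + 34.5 + 33.2 + 36.7 + 24.3 + 29.7 + 37.7 + 41.2) / 10 = 374.2000 / 10 = 37.4200
Sum of squared deviations: (+12.2800)² + (+4.1800)² + (+8.1800)² + (−2.9200)² + (−4.2200)² + (−0.7200)² + (−13.1200)² + (−7.7200)² + (+0.2800)² + (+3.7800)² = 508.1360
Variance = 508.1360 / 10 = 50.8136
SE* = √50.8136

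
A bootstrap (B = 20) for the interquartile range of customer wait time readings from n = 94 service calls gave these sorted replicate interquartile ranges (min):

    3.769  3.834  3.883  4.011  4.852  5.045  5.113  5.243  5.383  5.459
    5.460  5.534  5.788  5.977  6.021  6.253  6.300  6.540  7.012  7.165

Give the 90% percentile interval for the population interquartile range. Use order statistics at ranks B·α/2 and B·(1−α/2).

(3.769, 7.012)

α = 0.10; lower rank = 20 × 0.050 = 1; upper rank = 20 × 0.950 = 19.
The 1st smallest replicate is 3.769; the 19th is 7.012.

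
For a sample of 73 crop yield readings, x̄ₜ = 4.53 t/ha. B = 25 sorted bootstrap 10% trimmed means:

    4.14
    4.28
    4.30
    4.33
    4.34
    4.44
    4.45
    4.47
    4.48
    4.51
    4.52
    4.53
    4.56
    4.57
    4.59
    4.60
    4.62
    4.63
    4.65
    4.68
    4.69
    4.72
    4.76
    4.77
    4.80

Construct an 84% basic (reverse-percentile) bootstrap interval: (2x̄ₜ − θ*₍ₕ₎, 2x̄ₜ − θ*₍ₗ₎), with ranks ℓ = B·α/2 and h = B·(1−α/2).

(4.30, 4.78)

Percentile endpoints at ranks 2 and 23: θ*₍2₎ = 4.28, θ*₍23₎ = 4.76.
Basic interval reflects these around x̄ₜ:
  lower = 2 × 4.53 − 4.76 = 4.30
  upper = 2 × 4.53 − 4.28 = 4.78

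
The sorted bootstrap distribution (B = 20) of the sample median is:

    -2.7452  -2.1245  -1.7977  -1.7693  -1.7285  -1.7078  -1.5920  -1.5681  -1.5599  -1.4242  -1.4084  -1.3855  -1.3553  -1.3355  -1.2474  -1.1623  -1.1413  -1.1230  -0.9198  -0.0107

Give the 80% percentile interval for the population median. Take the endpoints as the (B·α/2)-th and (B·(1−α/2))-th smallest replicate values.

(-2.1245, -1.1230)

α = 0.20; lower rank = 20 × 0.100 = 2; upper rank = 20 × 0.900 = 18.
The 2nd smallest replicate is -2.1245; the 18th is -1.1230.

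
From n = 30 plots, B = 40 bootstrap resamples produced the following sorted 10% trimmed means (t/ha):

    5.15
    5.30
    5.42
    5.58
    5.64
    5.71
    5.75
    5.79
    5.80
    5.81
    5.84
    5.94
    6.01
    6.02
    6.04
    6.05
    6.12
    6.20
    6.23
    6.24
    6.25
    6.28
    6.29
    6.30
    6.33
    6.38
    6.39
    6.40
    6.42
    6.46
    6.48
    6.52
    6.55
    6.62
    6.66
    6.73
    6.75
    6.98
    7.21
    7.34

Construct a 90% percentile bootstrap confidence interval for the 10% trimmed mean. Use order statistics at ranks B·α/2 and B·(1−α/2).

α = 0.10; lower rank = 40 × 0.050 = 2; upper rank = 40 × 0.950 = 38.
The 2nd smallest replicate is 5.30; the 38th is 6.98.

(5.30, 6.98)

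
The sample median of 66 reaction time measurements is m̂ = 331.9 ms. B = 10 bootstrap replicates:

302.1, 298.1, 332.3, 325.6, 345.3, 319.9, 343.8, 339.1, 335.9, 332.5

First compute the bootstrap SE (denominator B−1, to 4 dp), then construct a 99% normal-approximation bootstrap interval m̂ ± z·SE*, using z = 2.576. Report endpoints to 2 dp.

(289.78, 374.02)

Mean of replicates = 327.4600; sum of squared deviations = 2406.5640; SE* = √(2406.5640/9) = 16.3522
Margin = 2.576 × 16.3522 = 42.123
Interval: 331.9 ± 42.123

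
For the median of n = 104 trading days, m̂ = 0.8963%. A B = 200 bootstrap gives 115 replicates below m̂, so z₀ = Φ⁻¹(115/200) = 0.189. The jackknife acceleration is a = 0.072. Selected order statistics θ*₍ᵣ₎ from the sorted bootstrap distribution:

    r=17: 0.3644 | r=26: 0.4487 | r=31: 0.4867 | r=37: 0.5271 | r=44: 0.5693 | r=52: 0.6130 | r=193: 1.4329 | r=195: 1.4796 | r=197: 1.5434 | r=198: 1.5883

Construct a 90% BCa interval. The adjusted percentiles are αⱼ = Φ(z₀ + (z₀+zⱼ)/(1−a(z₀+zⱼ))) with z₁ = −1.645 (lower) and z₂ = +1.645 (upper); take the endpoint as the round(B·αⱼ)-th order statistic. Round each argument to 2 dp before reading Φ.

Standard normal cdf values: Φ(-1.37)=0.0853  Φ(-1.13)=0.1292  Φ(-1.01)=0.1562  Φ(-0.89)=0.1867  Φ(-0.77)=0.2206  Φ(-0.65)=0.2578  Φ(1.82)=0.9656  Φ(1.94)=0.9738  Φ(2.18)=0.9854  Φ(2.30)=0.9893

(0.4487, 1.5883)

Lower: z₀ + z₁ = 0.189 + (-1.645) = -1.456; 1 − a(z₀+z₁) = 1 − (0.072)(-1.456) = 1.1048; argument = 0.189 + (-1.456)/1.1048 = -1.1288 → -1.13.
α₁ = Φ(-1.13) = 0.1292; rank = round(200 × 0.1292) = 26; θ*₍26₎ = 0.4487.
Upper: z₀ + z₂ = 1.834; 1 − a(z₀+z₂) = 0.8680; argument = 2.3020 → 2.30; α₂ = 0.9893; rank = 198; θ*₍198₎ = 1.5883.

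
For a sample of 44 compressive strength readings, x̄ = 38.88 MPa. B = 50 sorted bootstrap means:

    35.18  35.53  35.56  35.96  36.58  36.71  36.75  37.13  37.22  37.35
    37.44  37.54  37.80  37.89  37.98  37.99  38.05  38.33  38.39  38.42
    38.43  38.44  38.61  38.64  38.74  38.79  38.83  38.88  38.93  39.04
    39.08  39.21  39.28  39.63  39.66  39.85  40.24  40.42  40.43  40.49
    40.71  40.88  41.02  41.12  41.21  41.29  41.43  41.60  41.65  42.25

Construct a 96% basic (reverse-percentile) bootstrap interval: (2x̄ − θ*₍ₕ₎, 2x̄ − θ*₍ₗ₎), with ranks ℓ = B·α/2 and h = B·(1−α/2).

Percentile endpoints at ranks 1 and 49: θ*₍1₎ = 35.18, θ*₍49₎ = 41.65.
Basic interval reflects these around x̄:
  lower = 2 × 38.88 − 41.65 = 36.11
  upper = 2 × 38.88 − 35.18 = 42.58

(36.11, 42.58)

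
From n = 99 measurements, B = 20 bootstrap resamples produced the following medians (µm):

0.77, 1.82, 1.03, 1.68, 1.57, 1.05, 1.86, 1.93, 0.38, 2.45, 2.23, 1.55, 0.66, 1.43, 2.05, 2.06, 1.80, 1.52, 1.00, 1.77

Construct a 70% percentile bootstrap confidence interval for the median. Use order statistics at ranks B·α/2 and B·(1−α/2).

Sorted replicates: 0.38, 0.66, 0.77, 1.00, 1.03, 1.05, 1.43, 1.52, 1.55, 1.57, 1.68, 1.77, 1.80, 1.82, 1.86, 1.93, 2.05, 2.06, 2.23, 2.45
α = 0.30; lower rank = 20 × 0.150 = 3; upper rank = 20 × 0.850 = 17.
The 3rd smallest replicate is 0.77; the 17th is 2.05.

(0.77, 2.05)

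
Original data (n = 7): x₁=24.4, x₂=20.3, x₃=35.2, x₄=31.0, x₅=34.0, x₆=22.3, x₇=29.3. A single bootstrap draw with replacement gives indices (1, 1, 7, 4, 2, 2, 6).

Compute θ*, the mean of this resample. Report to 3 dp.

Resample values: 24.4, 24.4, 29.3, 31.0, 20.3, 20.3, 22.3.
Mean = (24.4 + 24.4 + 29.3 + 31.0 + 20.3 + 20.3 + 22.3) / 7 = 172.00 / 7 = 24.571

θ* = 24.571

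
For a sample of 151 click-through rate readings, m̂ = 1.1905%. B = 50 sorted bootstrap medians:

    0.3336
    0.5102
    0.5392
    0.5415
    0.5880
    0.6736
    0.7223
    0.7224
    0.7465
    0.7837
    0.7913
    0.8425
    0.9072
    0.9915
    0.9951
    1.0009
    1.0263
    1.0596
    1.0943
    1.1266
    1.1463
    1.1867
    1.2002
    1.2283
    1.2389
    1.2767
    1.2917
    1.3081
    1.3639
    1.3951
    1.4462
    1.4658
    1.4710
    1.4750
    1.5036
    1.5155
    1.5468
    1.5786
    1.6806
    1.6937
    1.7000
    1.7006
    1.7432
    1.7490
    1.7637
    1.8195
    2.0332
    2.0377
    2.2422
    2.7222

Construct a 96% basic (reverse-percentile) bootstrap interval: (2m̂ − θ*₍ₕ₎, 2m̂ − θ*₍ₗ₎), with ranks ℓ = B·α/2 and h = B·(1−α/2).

(0.1388, 2.0474)

Percentile endpoints at ranks 1 and 49: θ*₍1₎ = 0.3336, θ*₍49₎ = 2.2422.
Basic interval reflects these around m̂:
  lower = 2 × 1.1905 − 2.2422 = 0.1388
  upper = 2 × 1.1905 − 0.3336 = 2.0474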